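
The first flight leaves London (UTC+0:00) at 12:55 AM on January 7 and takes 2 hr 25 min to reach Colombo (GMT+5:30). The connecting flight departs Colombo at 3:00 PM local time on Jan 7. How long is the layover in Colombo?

London is at UTC+0, so departure is already 12:55 AM UTC on Jan 7.
Add 2 hours 25 minutes flight time → 3:20 AM UTC.
Colombo is UTC+5:30, so local arrival = 3:20 AM + 5:30 = 8:50 AM on Jan 7.
Layover = 3:00 PM − 8:50 AM = 6 hours 10 minutes.

6 hours 10 minutes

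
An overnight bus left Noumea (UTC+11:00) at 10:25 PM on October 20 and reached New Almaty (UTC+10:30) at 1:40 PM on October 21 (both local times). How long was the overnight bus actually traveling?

15 hours 45 minutes

New Almaty is 0:30 behind Noumea.
Clock-face elapsed time (ignoring zones) is 15 hours 15 minutes.
Actual elapsed = 15 hours 15 minutes + 0:30 = 15 hours 45 minutes.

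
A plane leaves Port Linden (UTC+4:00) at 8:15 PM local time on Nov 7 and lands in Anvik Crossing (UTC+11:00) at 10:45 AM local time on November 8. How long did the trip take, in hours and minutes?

7 hours 30 minutes

Anvik Crossing is 7:00 ahead of Port Linden.
Clock-face elapsed time (ignoring zones) is 14 hours 30 minutes.
Actual elapsed = 14 hours 30 minutes − 7:00 = 7 hours 30 minutes.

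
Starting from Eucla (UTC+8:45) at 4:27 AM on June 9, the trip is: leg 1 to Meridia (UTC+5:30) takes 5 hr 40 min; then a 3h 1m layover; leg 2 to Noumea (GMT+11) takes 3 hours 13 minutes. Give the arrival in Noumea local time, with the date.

6:36 PM on June 9

Convert departure to UTC: 4:27 AM − 8:45 = 7:42 PM UTC on Jun 8.
Add 5 hours and 40 minutes leg 1 → 1:22 AM UTC (Jun 9).
Add 3 hours and 1 minute layover in Meridia → 4:23 AM UTC.
Add 3 hours 13 minutes leg 2 → 7:36 AM UTC.
Noumea is UTC+11:00, so local arrival = 7:36 AM + 11:00 = 6:36 PM on Jun 9.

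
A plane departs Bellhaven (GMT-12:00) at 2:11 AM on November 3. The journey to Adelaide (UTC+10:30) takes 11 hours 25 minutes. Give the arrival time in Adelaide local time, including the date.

Convert departure to UTC: 2:11 AM + 12:00 = 2:11 PM UTC on Nov 3.
Add 11 hours 25 minutes travel time → 1:36 AM UTC (Nov 4).
Adelaide is UTC+10:30, so local arrival = 1:36 AM + 10:30 = 12:06 PM on Nov 4.

12:06 PM on November 4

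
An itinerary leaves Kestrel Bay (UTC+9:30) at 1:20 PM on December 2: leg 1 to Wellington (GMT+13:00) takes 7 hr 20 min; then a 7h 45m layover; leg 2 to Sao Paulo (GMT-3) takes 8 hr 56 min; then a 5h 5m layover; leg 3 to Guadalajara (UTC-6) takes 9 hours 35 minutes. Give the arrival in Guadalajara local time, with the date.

12:31 PM on December 3

Convert departure to UTC: 1:20 PM − 9:30 = 3:50 AM UTC on Dec 2.
Add 7 hours and 20 minutes leg 1 → 11:10 AM UTC.
Add 7 hours 45 minutes layover in Wellington → 6:55 PM UTC.
Add 8 hours 56 minutes leg 2 → 3:51 AM UTC (Dec 3).
Add 5 hours 5 minutes layover in Sao Paulo → 8:56 AM UTC.
Add 9 hours and 35 minutes leg 3 → 6:31 PM UTC.
Guadalajara is UTC−6:00, so local arrival = 6:31 PM − 6:00 = 12:31 PM on Dec 3.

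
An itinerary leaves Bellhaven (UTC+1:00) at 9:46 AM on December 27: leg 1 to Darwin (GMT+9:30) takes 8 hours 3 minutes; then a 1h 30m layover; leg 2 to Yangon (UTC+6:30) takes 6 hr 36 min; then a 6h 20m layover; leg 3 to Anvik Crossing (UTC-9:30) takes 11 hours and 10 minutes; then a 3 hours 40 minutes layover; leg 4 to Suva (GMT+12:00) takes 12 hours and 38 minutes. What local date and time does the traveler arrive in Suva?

Convert departure to UTC: 9:46 AM − 1:00 = 8:46 AM UTC on Dec 27.
Add 8 hours and 3 minutes leg 1 → 4:49 PM UTC.
Add 1 hour 30 minutes layover in Darwin → 6:19 PM UTC.
Add 6 hours and 36 minutes leg 2 → 12:55 AM UTC (Dec 28).
Add 6 hours 20 minutes layover in Yangon → 7:15 AM UTC.
Add 11 hours 10 minutes leg 3 → 6:25 PM UTC.
Add 3 hours and 40 minutes layover in Anvik Crossing → 10:05 PM UTC.
Add 12 hours and 38 minutes leg 4 → 10:43 AM UTC (Dec 29).
Suva is UTC+12:00, so local arrival = 10:43 AM + 12:00 = 10:43 PM on Dec 29.

10:43 PM on December 29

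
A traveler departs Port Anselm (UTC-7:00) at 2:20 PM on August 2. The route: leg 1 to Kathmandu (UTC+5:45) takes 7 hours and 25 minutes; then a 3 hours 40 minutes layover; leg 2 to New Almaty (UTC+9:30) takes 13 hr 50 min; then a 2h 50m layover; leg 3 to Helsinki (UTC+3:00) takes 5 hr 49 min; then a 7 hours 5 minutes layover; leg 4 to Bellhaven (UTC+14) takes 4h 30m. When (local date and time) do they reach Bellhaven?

Convert departure to UTC: 2:20 PM + 7:00 = 9:20 PM UTC on Aug 2.
Add 7 hours 25 minutes leg 1 → 4:45 AM UTC (Aug 3).
Add 3 hours and 40 minutes layover in Kathmandu → 8:25 AM UTC.
Add 13 hours 50 minutes leg 2 → 10:15 PM UTC.
Add 2 hours and 50 minutes layover in New Almaty → 1:05 AM UTC (Aug 4).
Add 5 hours and 49 minutes leg 3 → 6:54 AM UTC.
Add 7 hours 5 minutes layover in Helsinki → 1:59 PM UTC.
Add 4 hours and 30 minutes leg 4 → 6:29 PM UTC.
Bellhaven is UTC+14:00, so local arrival = 6:29 PM + 14:00 = 8:29 AM on Aug 5.

8:29 AM on August 5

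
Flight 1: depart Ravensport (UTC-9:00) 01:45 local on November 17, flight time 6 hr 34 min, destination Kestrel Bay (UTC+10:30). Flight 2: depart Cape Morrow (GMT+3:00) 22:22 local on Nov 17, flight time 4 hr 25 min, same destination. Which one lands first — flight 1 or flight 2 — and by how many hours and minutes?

the first, by 6 hours 28 minutes

Flight 1 in UTC: 01:45 + 9:00 = 10:45 on Nov 17.
+6 hours 34 minutes → arrive 17:19 UTC on Nov 17.
Flight 2 in UTC: 22:22 − 3:00 = 19:22 on Nov 17.
+4 hours 25 minutes → arrive 23:47 UTC on Nov 17.
Flight 1 lands earlier by 6 hours 28 minutes.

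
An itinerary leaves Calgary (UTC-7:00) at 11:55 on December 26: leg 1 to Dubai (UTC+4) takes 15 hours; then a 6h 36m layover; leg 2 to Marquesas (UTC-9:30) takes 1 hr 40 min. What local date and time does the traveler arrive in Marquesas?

Convert departure to UTC: 11:55 + 7:00 = 18:55 UTC on Dec 26.
Add 15 hours leg 1 → 09:55 UTC (Dec 27).
Add 6 hours and 36 minutes layover in Dubai → 16:31 UTC.
Add 1 hour 40 minutes leg 2 → 18:11 UTC.
Marquesas is UTC−9:30, so local arrival = 18:11 − 9:30 = 08:41 on Dec 27.

08:41 on December 27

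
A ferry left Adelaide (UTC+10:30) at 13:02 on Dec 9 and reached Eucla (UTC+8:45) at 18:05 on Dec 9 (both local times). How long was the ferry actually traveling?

Eucla is 1:45 behind Adelaide.
Clock-face elapsed time (ignoring zones) is 5 hours 3 minutes.
Actual elapsed = 5 hours 3 minutes + 1:45 = 6 hours 48 minutes.

6 hours 48 minutes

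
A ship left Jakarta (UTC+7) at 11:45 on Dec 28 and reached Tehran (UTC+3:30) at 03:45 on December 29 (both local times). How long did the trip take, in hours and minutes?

19 hours 30 minutes

Tehran is 3:30 behind Jakarta.
Clock-face elapsed time (ignoring zones) is 16 hours.
Actual elapsed = 16 hours + 3:30 = 19 hours 30 minutes.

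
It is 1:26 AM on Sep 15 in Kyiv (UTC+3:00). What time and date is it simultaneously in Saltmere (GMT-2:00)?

In UTC: 1:26 AM − 3:00 = 10:26 PM on Sep 14.
Saltmere is UTC−2:00: 10:26 PM − 2:00 = 8:26 PM on Sep 14.

8:26 PM on Sep 14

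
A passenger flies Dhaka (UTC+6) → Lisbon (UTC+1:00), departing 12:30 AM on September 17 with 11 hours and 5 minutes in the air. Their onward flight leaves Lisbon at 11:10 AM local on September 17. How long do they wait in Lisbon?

Convert departure to UTC: 12:30 AM − 6:00 = 6:30 PM UTC on Sep 16.
Add 11 hours 5 minutes flight time → 5:35 AM UTC (Sep 17).
Lisbon is UTC+1:00, so local arrival = 5:35 AM + 1:00 = 6:35 AM on Sep 17.
Layover = 11:10 AM − 6:35 AM = 4 hours 35 minutes.

4 hours 35 minutes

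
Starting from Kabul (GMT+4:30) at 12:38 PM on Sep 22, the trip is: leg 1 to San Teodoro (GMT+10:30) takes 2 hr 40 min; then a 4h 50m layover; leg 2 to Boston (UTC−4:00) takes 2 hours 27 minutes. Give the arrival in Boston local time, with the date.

2:05 PM on Sep 22

Convert departure to UTC: 12:38 PM − 4:30 = 8:08 AM UTC on Sep 22.
Add 2 hours 40 minutes leg 1 → 10:48 AM UTC.
Add 4 hours and 50 minutes layover in San Teodoro → 3:38 PM UTC.
Add 2 hours and 27 minutes leg 2 → 6:05 PM UTC.
Boston is UTC−4:00, so local arrival = 6:05 PM − 4:00 = 2:05 PM on Sep 22.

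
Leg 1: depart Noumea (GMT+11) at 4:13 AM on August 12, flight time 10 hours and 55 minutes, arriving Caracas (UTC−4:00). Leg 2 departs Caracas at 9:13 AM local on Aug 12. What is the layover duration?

Convert departure to UTC: 4:13 AM − 11:00 = 5:13 PM UTC on Aug 11.
Add 10 hours 55 minutes flight time → 4:08 AM UTC (Aug 12).
Caracas is UTC−4:00, so local arrival = 4:08 AM − 4:00 = 12:08 AM on Aug 12.
Layover = 9:13 AM − 12:08 AM = 9 hours 5 minutes.

9 hours 5 minutes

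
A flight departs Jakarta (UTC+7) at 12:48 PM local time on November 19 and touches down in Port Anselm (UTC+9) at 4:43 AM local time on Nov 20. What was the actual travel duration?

Departure in UTC: 12:48 PM − 7:00 = 5:48 AM on Nov 19.
Arrival in UTC: 4:43 AM − 9:00 = 7:43 PM on Nov 19.
Elapsed = 7:43 PM − 5:48 AM = 13 hours 55 minutes.

13 hours 55 minutes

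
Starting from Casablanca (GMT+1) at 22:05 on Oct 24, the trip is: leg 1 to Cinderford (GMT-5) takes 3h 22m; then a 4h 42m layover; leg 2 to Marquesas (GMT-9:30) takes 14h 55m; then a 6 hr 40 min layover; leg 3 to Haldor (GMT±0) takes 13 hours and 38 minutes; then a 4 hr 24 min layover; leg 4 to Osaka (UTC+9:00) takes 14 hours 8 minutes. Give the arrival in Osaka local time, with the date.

19:54 on October 27

Convert departure to UTC: 22:05 − 1:00 = 21:05 UTC on Oct 24.
Add 3 hours 22 minutes leg 1 → 00:27 UTC (Oct 25).
Add 4 hours and 42 minutes layover in Cinderford → 05:09 UTC.
Add 14 hours and 55 minutes leg 2 → 20:04 UTC.
Add 6 hours and 40 minutes layover in Marquesas → 02:44 UTC (Oct 26).
Add 13 hours 38 minutes leg 3 → 16:22 UTC.
Add 4 hours 24 minutes layover in Haldor → 20:46 UTC.
Add 14 hours and 8 minutes leg 4 → 10:54 UTC (Oct 27).
Osaka is UTC+9:00, so local arrival = 10:54 + 9:00 = 19:54 on Oct 27.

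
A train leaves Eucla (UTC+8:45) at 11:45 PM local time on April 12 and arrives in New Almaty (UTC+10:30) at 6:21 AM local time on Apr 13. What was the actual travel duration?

Departure in UTC: 11:45 PM − 8:45 = 3:00 PM on Apr 12.
Arrival in UTC: 6:21 AM − 10:30 = 7:51 PM on Apr 12.
Elapsed = 7:51 PM − 3:00 PM = 4 hours 51 minutes.

4 hours 51 minutes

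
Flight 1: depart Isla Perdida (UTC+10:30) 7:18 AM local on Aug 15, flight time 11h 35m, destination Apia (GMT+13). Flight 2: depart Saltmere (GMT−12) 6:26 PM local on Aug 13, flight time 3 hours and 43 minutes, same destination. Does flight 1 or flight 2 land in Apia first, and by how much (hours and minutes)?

Flight 1 in UTC: 7:18 AM − 10:30 = 8:48 PM on Aug 14.
+11 hours 35 minutes → arrive 8:23 AM UTC on Aug 15.
Flight 2 in UTC: 6:26 PM + 12:00 = 6:26 AM on Aug 14.
+3 hours 43 minutes → arrive 10:09 AM UTC on Aug 14.
Flight 2 lands earlier by 22 hours 14 minutes.

the second, by 22 hours 14 minutes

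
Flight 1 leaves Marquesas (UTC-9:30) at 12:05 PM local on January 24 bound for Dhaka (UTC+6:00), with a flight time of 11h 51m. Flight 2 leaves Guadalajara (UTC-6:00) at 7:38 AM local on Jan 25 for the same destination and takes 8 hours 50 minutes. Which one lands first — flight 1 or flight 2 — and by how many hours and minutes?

Flight 1 in UTC: 12:05 PM + 9:30 = 9:35 PM on Jan 24.
+11 hours and 51 minutes → arrive 9:26 AM UTC on Jan 25.
Flight 2 in UTC: 7:38 AM + 6:00 = 1:38 PM on Jan 25.
+8 hours 50 minutes → arrive 10:28 PM UTC on Jan 25.
Flight 1 lands earlier by 13 hours 2 minutes.

the first, by 13 hours 2 minutes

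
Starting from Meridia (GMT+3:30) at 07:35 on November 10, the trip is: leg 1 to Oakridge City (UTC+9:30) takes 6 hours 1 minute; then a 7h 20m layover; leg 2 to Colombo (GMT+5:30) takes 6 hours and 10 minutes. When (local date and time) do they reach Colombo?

05:06 on November 11

Convert departure to UTC: 07:35 − 3:30 = 04:05 UTC on Nov 10.
Add 6 hours and 1 minute leg 1 → 10:06 UTC.
Add 7 hours and 20 minutes layover in Oakridge City → 17:26 UTC.
Add 6 hours 10 minutes leg 2 → 23:36 UTC.
Colombo is UTC+5:30, so local arrival = 23:36 + 5:30 = 05:06 on Nov 11.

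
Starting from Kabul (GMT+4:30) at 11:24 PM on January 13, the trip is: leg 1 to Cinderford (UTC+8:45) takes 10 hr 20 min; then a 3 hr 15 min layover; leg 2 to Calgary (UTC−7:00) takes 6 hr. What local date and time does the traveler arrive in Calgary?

7:29 AM on January 14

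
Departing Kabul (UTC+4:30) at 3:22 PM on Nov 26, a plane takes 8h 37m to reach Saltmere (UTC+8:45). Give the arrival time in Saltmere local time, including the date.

Convert departure to UTC: 3:22 PM − 4:30 = 10:52 AM UTC on Nov 26.
Add 8 hours 37 minutes travel time → 7:29 PM UTC.
Saltmere is UTC+8:45, so local arrival = 7:29 PM + 8:45 = 4:14 AM on Nov 27.

4:14 AM on November 27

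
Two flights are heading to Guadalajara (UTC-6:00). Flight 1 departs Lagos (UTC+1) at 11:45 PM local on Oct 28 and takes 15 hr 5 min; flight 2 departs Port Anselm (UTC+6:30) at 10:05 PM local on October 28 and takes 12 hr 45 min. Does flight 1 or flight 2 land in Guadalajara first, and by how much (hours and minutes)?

the second, by 9 hours 30 minutes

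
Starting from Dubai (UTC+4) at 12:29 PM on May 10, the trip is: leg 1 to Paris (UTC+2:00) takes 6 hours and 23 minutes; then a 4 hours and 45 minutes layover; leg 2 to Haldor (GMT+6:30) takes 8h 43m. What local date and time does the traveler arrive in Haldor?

10:50 AM on May 11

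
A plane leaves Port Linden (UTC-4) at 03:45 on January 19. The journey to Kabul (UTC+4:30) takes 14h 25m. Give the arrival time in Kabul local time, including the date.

02:40 on Jan 20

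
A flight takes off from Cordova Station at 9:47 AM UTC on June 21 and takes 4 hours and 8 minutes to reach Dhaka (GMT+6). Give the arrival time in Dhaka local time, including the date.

Departure is given in UTC: 9:47 AM on Jun 21.
Add 4 hours 8 minutes → 1:55 PM UTC.
Dhaka is UTC+6:00: 1:55 PM + 6:00 = 7:55 PM on Jun 21.

7:55 PM on June 21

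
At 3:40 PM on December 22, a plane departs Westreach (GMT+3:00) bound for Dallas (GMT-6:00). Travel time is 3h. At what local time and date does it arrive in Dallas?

Convert departure to UTC: 3:40 PM − 3:00 = 12:40 PM UTC on Dec 22.
Add 3 hours travel time → 3:40 PM UTC.
Dallas is UTC−6:00, so local arrival = 3:40 PM − 6:00 = 9:40 AM on Dec 22.

9:40 AM on Dec 22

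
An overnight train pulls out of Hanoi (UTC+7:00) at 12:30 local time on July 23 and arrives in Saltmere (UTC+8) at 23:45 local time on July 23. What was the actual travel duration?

Saltmere is 1:00 ahead of Hanoi.
Clock-face elapsed time (ignoring zones) is 11 hours 15 minutes.
Actual elapsed = 11 hours 15 minutes − 1:00 = 10 hours 15 minutes.

10 hours 15 minutes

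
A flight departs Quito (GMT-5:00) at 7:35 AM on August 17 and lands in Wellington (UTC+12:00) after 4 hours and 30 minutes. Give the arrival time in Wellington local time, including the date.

5:05 AM on Aug 18

Convert departure to UTC: 7:35 AM + 5:00 = 12:35 PM UTC on Aug 17.
Add 4 hours 30 minutes travel time → 5:05 PM UTC.
Wellington is UTC+12:00, so local arrival = 5:05 PM + 12:00 = 5:05 AM on Aug 18.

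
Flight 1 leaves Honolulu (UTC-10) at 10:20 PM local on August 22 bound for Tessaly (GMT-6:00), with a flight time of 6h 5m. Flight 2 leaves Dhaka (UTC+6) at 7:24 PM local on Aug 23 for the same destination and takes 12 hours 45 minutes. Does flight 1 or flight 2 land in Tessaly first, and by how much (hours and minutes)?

the first, by 11 hours 44 minutes

Flight 1 in UTC: 10:20 PM + 10:00 = 8:20 AM on Aug 23.
+6 hours and 5 minutes → arrive 2:25 PM UTC on Aug 23.
Flight 2 in UTC: 7:24 PM − 6:00 = 1:24 PM on Aug 23.
+12 hours and 45 minutes → arrive 2:09 AM UTC on Aug 24.
Flight 1 lands earlier by 11 hours 44 minutes.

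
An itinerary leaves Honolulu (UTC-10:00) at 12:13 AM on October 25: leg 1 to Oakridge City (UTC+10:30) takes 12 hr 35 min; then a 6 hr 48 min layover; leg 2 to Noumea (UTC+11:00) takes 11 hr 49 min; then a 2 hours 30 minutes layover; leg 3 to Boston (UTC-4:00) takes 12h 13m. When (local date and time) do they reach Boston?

4:08 AM on Oct 27

Convert departure to UTC: 12:13 AM + 10:00 = 10:13 AM UTC on Oct 25.
Add 12 hours and 35 minutes leg 1 → 10:48 PM UTC.
Add 6 hours 48 minutes layover in Oakridge City → 5:36 AM UTC (Oct 26).
Add 11 hours and 49 minutes leg 2 → 5:25 PM UTC.
Add 2 hours and 30 minutes layover in Noumea → 7:55 PM UTC.
Add 12 hours and 13 minutes leg 3 → 8:08 AM UTC (Oct 27).
Boston is UTC−4:00, so local arrival = 8:08 AM − 4:00 = 4:08 AM on Oct 27.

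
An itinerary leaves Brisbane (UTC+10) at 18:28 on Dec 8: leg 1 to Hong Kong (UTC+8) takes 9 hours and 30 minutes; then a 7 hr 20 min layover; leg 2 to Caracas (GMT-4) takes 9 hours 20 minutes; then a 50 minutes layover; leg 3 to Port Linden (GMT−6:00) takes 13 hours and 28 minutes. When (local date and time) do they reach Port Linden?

18:56 on December 9

Convert departure to UTC: 18:28 − 10:00 = 08:28 UTC on Dec 8.
Add 9 hours 30 minutes leg 1 → 17:58 UTC.
Add 7 hours and 20 minutes layover in Hong Kong → 01:18 UTC (Dec 9).
Add 9 hours and 20 minutes leg 2 → 10:38 UTC.
Add 50 minutes layover in Caracas → 11:28 UTC.
Add 13 hours 28 minutes leg 3 → 00:56 UTC (Dec 10).
Port Linden is UTC−6:00, so local arrival = 00:56 − 6:00 = 18:56 on Dec 9.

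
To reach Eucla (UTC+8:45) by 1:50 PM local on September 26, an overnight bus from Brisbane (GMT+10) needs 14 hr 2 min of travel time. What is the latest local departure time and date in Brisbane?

Target arrival in UTC: 1:50 PM − 8:45 = 5:05 AM on Sep 26.
Subtract 14 hours 2 minutes → departure 3:03 PM UTC on Sep 25.
Brisbane is UTC+10:00: 3:03 PM + 10:00 = 1:03 AM on Sep 26.

1:03 AM on September 26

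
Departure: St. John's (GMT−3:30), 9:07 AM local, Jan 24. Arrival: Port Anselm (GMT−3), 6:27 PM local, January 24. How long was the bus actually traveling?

8 hours 50 minutes

Departure in UTC: 9:07 AM + 3:30 = 12:37 PM on Jan 24.
Arrival in UTC: 6:27 PM + 3:00 = 9:27 PM on Jan 24.
Elapsed = 9:27 PM − 12:37 PM = 8 hours 50 minutes.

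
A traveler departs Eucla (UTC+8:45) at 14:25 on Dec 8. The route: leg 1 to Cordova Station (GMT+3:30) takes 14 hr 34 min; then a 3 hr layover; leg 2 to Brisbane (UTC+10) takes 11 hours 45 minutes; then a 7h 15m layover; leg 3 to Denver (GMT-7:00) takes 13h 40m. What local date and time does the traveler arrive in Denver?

00:54 on Dec 10

Convert departure to UTC: 14:25 − 8:45 = 05:40 UTC on Dec 8.
Add 14 hours 34 minutes leg 1 → 20:14 UTC.
Add 3 hours layover in Cordova Station → 23:14 UTC.
Add 11 hours and 45 minutes leg 2 → 10:59 UTC (Dec 9).
Add 7 hours and 15 minutes layover in Brisbane → 18:14 UTC.
Add 13 hours 40 minutes leg 3 → 07:54 UTC (Dec 10).
Denver is UTC−7:00, so local arrival = 07:54 − 7:00 = 00:54 on Dec 10.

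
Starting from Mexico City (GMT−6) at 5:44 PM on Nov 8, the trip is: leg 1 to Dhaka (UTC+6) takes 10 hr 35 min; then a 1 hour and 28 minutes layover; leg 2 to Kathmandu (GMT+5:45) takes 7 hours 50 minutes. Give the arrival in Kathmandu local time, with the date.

Convert departure to UTC: 5:44 PM + 6:00 = 11:44 PM UTC on Nov 8.
Add 10 hours and 35 minutes leg 1 → 10:19 AM UTC (Nov 9).
Add 1 hour 28 minutes layover in Dhaka → 11:47 AM UTC.
Add 7 hours and 50 minutes leg 2 → 7:37 PM UTC.
Kathmandu is UTC+5:45, so local arrival = 7:37 PM + 5:45 = 1:22 AM on Nov 10.

1:22 AM on November 10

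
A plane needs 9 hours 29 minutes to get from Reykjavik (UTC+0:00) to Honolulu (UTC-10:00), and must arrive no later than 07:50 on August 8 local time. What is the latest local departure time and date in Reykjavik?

08:21 on August 8

Target arrival in UTC: 07:50 + 10:00 = 17:50 on Aug 8.
Subtract 9 hours and 29 minutes → departure 08:21 UTC on Aug 8.
Reykjavik is UTC+0, so departure is 08:21 on Aug 8.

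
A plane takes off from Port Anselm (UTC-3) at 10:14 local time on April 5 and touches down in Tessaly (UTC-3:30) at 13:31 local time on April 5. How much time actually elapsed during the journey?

3 hours 47 minutes

Tessaly is 0:30 behind Port Anselm.
Clock-face elapsed time (ignoring zones) is 3 hours 17 minutes.
Actual elapsed = 3 hours 17 minutes + 0:30 = 3 hours 47 minutes.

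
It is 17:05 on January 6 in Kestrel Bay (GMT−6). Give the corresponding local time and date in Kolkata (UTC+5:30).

04:35 on Jan 7

In UTC: 17:05 + 6:00 = 23:05 on Jan 6.
Kolkata is UTC+5:30: 23:05 + 5:30 = 04:35 on Jan 7.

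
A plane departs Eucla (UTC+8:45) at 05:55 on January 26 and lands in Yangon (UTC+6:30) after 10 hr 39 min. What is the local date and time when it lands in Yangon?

Convert departure to UTC: 05:55 − 8:45 = 21:10 UTC on Jan 25.
Add 10 hours and 39 minutes travel time → 07:49 UTC (Jan 26).
Yangon is UTC+6:30, so local arrival = 07:49 + 6:30 = 14:19 on Jan 26.

14:19 on January 26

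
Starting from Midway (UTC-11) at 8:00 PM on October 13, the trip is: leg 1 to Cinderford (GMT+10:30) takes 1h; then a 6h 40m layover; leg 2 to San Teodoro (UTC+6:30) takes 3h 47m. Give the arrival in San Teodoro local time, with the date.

Convert departure to UTC: 8:00 PM + 11:00 = 7:00 AM UTC on Oct 14.
Add 1 hour leg 1 → 8:00 AM UTC.
Add 6 hours 40 minutes layover in Cinderford → 2:40 PM UTC.
Add 3 hours and 47 minutes leg 2 → 6:27 PM UTC.
San Teodoro is UTC+6:30, so local arrival = 6:27 PM + 6:30 = 12:57 AM on Oct 15.

12:57 AM on October 15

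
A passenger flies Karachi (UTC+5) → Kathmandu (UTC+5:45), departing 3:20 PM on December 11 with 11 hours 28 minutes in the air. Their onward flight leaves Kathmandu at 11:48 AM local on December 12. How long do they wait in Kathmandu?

Convert departure to UTC: 3:20 PM − 5:00 = 10:20 AM UTC on Dec 11.
Add 11 hours and 28 minutes flight time → 9:48 PM UTC.
Kathmandu is UTC+5:45, so local arrival = 9:48 PM + 5:45 = 3:33 AM on Dec 12.
Layover = 11:48 AM − 3:33 AM = 8 hours 15 minutes.

8 hours 15 minutes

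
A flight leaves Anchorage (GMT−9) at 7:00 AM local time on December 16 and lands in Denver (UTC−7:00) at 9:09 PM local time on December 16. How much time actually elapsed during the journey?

12 hours 9 minutes

Departure in UTC: 7:00 AM + 9:00 = 4:00 PM on Dec 16.
Arrival in UTC: 9:09 PM + 7:00 = 4:09 AM on Dec 17.
Elapsed = 4:09 AM − 4:00 PM (+1 day) = 12 hours 9 minutes.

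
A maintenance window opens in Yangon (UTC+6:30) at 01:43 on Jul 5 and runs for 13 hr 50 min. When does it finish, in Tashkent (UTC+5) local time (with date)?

Convert start to UTC: 01:43 − 6:30 = 19:13 UTC on Jul 4.
Add 13 hours and 50 minutes duration → 09:03 UTC (Jul 5).
Tashkent is UTC+5:00, so local end time = 09:03 + 5:00 = 14:03 on Jul 5.

14:03 on July 5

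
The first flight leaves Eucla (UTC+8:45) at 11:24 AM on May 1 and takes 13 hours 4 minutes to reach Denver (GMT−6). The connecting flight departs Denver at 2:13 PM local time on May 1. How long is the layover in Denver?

4 hours 30 minutes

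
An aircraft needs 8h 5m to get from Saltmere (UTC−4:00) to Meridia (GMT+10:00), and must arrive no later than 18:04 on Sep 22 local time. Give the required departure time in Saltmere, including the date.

Target arrival in UTC: 18:04 − 10:00 = 08:04 on Sep 22.
Subtract 8 hours 5 minutes → departure 23:59 UTC on Sep 21.
Saltmere is UTC−4:00: 23:59 − 4:00 = 19:59 on Sep 21.

19:59 on September 21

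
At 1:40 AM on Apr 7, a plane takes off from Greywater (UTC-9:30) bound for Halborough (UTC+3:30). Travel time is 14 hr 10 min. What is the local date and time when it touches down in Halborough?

4:50 AM on Apr 8

Halborough is 13:00 ahead of Greywater.
After 14 hours and 10 minutes it is 3:50 PM in Greywater.
Shift by the zone difference: 3:50 PM + 13:00 = 4:50 AM on Apr 8 in Halborough.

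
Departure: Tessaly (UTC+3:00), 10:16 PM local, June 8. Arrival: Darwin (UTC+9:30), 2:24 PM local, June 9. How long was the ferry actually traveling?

Departure in UTC: 10:16 PM − 3:00 = 7:16 PM on Jun 8.
Arrival in UTC: 2:24 PM − 9:30 = 4:54 AM on Jun 9.
Elapsed = 4:54 AM − 7:16 PM (+1 day) = 9 hours 38 minutes.

9 hours 38 minutes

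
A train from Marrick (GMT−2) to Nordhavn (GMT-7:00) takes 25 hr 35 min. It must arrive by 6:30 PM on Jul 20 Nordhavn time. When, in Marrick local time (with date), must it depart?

Target arrival in UTC: 6:30 PM + 7:00 = 1:30 AM on Jul 21.
Subtract 25 hours and 35 minutes → departure 11:55 PM UTC on Jul 19.
Marrick is UTC−2:00: 11:55 PM − 2:00 = 9:55 PM on Jul 19.

9:55 PM on Jul 19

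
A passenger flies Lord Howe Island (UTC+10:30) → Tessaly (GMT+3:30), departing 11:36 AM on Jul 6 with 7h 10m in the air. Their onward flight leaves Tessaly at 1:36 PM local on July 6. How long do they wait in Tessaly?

Convert departure to UTC: 11:36 AM − 10:30 = 1:06 AM UTC on Jul 6.
Add 7 hours 10 minutes flight time → 8:16 AM UTC.
Tessaly is UTC+3:30, so local arrival = 8:16 AM + 3:30 = 11:46 AM on Jul 6.
Layover = 1:36 PM − 11:46 AM = 1 hour 50 minutes.

1 hour 50 minutes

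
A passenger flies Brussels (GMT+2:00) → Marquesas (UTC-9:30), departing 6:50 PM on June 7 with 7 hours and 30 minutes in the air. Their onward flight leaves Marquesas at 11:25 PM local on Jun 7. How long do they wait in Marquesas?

Convert departure to UTC: 6:50 PM − 2:00 = 4:50 PM UTC on Jun 7.
Add 7 hours 30 minutes flight time → 12:20 AM UTC (Jun 8).
Marquesas is UTC−9:30, so local arrival = 12:20 AM − 9:30 = 2:50 PM on Jun 7.
Layover = 11:25 PM − 2:50 PM = 8 hours 35 minutes.

8 hours 35 minutes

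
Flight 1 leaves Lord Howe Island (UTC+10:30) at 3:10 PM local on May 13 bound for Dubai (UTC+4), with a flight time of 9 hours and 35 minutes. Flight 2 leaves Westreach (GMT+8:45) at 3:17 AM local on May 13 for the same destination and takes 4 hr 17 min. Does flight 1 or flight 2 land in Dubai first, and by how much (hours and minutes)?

the second, by 15 hours 26 minutes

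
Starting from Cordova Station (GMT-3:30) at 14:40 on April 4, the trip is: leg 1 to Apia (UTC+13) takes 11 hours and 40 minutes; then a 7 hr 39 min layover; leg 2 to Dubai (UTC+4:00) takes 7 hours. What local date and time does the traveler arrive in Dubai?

00:29 on April 6

Convert departure to UTC: 14:40 + 3:30 = 18:10 UTC on Apr 4.
Add 11 hours and 40 minutes leg 1 → 05:50 UTC (Apr 5).
Add 7 hours 39 minutes layover in Apia → 13:29 UTC.
Add 7 hours leg 2 → 20:29 UTC.
Dubai is UTC+4:00, so local arrival = 20:29 + 4:00 = 00:29 on Apr 6.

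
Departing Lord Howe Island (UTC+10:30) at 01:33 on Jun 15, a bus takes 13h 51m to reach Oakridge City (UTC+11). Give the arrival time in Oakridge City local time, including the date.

15:54 on June 15

Convert departure to UTC: 01:33 − 10:30 = 15:03 UTC on Jun 14.
Add 13 hours 51 minutes travel time → 04:54 UTC (Jun 15).
Oakridge City is UTC+11:00, so local arrival = 04:54 + 11:00 = 15:54 on Jun 15.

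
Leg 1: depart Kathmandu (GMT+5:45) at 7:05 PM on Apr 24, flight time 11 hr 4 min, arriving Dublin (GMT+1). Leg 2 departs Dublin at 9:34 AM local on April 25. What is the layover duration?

Convert departure to UTC: 7:05 PM − 5:45 = 1:20 PM UTC on Apr 24.
Add 11 hours and 4 minutes flight time → 12:24 AM UTC (Apr 25).
Dublin is UTC+1:00, so local arrival = 12:24 AM + 1:00 = 1:24 AM on Apr 25.
Layover = 9:34 AM − 1:24 AM = 8 hours 10 minutes.

8 hours 10 minutes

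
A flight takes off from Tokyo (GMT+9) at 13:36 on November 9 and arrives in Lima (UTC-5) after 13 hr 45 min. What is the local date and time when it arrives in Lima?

Lima is 14:00 behind Tokyo.
After 13 hours 45 minutes it is 03:21 (Nov 10) in Tokyo.
Shift by the zone difference: 03:21 − 14:00 = 13:21 on Nov 9 in Lima.

13:21 on Nov 9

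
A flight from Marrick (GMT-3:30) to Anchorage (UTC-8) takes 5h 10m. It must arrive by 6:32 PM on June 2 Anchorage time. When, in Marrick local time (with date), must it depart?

Target arrival in UTC: 6:32 PM + 8:00 = 2:32 AM on Jun 3.
Subtract 5 hours and 10 minutes → departure 9:22 PM UTC on Jun 2.
Marrick is UTC−3:30: 9:22 PM − 3:30 = 5:52 PM on Jun 2.

5:52 PM on June 2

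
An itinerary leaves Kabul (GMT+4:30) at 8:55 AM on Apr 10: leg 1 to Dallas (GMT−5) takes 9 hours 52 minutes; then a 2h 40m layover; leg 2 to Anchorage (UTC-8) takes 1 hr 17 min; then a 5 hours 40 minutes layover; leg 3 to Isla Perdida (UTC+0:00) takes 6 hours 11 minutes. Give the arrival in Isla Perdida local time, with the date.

Convert departure to UTC: 8:55 AM − 4:30 = 4:25 AM UTC on Apr 10.
Add 9 hours and 52 minutes leg 1 → 2:17 PM UTC.
Add 2 hours and 40 minutes layover in Dallas → 4:57 PM UTC.
Add 1 hour 17 minutes leg 2 → 6:14 PM UTC.
Add 5 hours 40 minutes layover in Anchorage → 11:54 PM UTC.
Add 6 hours 11 minutes leg 3 → 6:05 AM UTC (Apr 11).
Isla Perdida is UTC+0, so local arrival is the same: 6:05 AM on Apr 11.

6:05 AM on Apr 11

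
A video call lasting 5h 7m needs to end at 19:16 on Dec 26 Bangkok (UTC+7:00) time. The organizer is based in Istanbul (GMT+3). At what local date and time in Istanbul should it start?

10:09 on December 26

Target end time in UTC: 19:16 − 7:00 = 12:16 on Dec 26.
Subtract 5 hours and 7 minutes → start 07:09 UTC on Dec 26.
Istanbul is UTC+3:00: 07:09 + 3:00 = 10:09 on Dec 26.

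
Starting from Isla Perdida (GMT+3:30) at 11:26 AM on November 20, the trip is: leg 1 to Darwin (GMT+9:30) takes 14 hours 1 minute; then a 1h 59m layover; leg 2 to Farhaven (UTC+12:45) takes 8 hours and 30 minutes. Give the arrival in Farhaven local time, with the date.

9:11 PM on Nov 21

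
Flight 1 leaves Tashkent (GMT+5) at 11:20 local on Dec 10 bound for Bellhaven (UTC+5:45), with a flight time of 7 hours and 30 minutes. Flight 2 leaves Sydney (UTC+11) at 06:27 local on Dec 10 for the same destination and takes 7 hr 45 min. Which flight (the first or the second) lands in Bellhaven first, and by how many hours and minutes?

the second, by 10 hours 38 minutes

Flight 1 in UTC: 11:20 − 5:00 = 06:20 on Dec 10.
+7 hours and 30 minutes → arrive 13:50 UTC on Dec 10.
Flight 2 in UTC: 06:27 − 11:00 = 19:27 on Dec 9.
+7 hours 45 minutes → arrive 03:12 UTC on Dec 10.
Flight 2 lands earlier by 10 hours 38 minutes.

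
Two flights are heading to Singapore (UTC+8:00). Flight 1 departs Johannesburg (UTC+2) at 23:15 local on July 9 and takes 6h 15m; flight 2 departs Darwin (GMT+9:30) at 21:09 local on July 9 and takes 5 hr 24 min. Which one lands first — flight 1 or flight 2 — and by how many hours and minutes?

the second, by 10 hours 27 minutes

Flight 1 in UTC: 23:15 − 2:00 = 21:15 on Jul 9.
+6 hours 15 minutes → arrive 03:30 UTC on Jul 10.
Flight 2 in UTC: 21:09 − 9:30 = 11:39 on Jul 9.
+5 hours 24 minutes → arrive 17:03 UTC on Jul 9.
Flight 2 lands earlier by 10 hours 27 minutes.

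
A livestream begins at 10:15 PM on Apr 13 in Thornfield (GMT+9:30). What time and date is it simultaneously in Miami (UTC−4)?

8:45 AM on April 13

In UTC: 10:15 PM − 9:30 = 12:45 PM on Apr 13.
Miami is UTC−4:00: 12:45 PM − 4:00 = 8:45 AM on Apr 13.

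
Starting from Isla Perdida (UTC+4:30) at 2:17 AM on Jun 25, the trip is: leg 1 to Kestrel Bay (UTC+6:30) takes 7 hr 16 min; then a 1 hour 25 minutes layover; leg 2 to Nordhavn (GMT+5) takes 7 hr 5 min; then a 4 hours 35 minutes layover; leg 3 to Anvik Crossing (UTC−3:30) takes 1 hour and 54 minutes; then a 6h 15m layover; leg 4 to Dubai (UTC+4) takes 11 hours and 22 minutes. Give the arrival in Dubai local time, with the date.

5:39 PM on June 26

Convert departure to UTC: 2:17 AM − 4:30 = 9:47 PM UTC on Jun 24.
Add 7 hours and 16 minutes leg 1 → 5:03 AM UTC (Jun 25).
Add 1 hour and 25 minutes layover in Kestrel Bay → 6:28 AM UTC.
Add 7 hours and 5 minutes leg 2 → 1:33 PM UTC.
Add 4 hours 35 minutes layover in Nordhavn → 6:08 PM UTC.
Add 1 hour 54 minutes leg 3 → 8:02 PM UTC.
Add 6 hours 15 minutes layover in Anvik Crossing → 2:17 AM UTC (Jun 26).
Add 11 hours 22 minutes leg 4 → 1:39 PM UTC.
Dubai is UTC+4:00, so local arrival = 1:39 PM + 4:00 = 5:39 PM on Jun 26.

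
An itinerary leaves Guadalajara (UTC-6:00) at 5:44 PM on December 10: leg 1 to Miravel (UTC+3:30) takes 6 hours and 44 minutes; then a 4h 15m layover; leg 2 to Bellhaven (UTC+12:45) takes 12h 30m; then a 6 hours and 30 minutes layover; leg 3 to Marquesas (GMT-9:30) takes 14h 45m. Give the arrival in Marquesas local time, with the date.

10:58 AM on Dec 12

Convert departure to UTC: 5:44 PM + 6:00 = 11:44 PM UTC on Dec 10.
Add 6 hours and 44 minutes leg 1 → 6:28 AM UTC (Dec 11).
Add 4 hours and 15 minutes layover in Miravel → 10:43 AM UTC.
Add 12 hours 30 minutes leg 2 → 11:13 PM UTC.
Add 6 hours and 30 minutes layover in Bellhaven → 5:43 AM UTC (Dec 12).
Add 14 hours 45 minutes leg 3 → 8:28 PM UTC.
Marquesas is UTC−9:30, so local arrival = 8:28 PM − 9:30 = 10:58 AM on Dec 12.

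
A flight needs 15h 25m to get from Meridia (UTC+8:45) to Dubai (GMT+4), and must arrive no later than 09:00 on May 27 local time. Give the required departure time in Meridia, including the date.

Target arrival in UTC: 09:00 − 4:00 = 05:00 on May 27.
Subtract 15 hours 25 minutes → departure 13:35 UTC on May 26.
Meridia is UTC+8:45: 13:35 + 8:45 = 22:20 on May 26.

22:20 on May 26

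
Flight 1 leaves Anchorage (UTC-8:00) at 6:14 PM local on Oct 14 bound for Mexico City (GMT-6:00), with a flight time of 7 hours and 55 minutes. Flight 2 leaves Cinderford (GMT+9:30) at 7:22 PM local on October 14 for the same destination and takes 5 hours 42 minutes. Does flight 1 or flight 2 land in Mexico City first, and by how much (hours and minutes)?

the second, by 18 hours 35 minutes

Flight 1 in UTC: 6:14 PM + 8:00 = 2:14 AM on Oct 15.
+7 hours 55 minutes → arrive 10:09 AM UTC on Oct 15.
Flight 2 in UTC: 7:22 PM − 9:30 = 9:52 AM on Oct 14.
+5 hours and 42 minutes → arrive 3:34 PM UTC on Oct 14.
Flight 2 lands earlier by 18 hours 35 minutes.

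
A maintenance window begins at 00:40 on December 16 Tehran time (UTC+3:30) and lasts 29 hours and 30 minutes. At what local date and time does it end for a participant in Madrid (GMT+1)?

Madrid is 2:30 behind Tehran.
After 29 hours and 30 minutes it is 06:10 (Dec 17) in Tehran.
Shift by the zone difference: 06:10 − 2:30 = 03:40 on Dec 17 in Madrid.

03:40 on December 17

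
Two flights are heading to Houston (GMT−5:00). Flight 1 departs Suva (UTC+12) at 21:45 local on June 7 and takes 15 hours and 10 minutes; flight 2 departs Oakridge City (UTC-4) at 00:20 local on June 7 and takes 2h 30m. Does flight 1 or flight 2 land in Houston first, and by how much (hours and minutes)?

the second, by 18 hours 5 minutes

Flight 1 in UTC: 21:45 − 12:00 = 09:45 on Jun 7.
+15 hours 10 minutes → arrive 00:55 UTC on Jun 8.
Flight 2 in UTC: 00:20 + 4:00 = 04:20 on Jun 7.
+2 hours and 30 minutes → arrive 06:50 UTC on Jun 7.
Flight 2 lands earlier by 18 hours 5 minutes.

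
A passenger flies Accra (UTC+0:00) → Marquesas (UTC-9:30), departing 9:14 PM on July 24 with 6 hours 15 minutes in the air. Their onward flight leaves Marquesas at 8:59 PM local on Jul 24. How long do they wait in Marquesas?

Accra is at UTC+0, so departure is already 9:14 PM UTC on Jul 24.
Add 6 hours and 15 minutes flight time → 3:29 AM UTC (Jul 25).
Marquesas is UTC−9:30, so local arrival = 3:29 AM − 9:30 = 5:59 PM on Jul 24.
Layover = 8:59 PM − 5:59 PM = 3 hours.

3 hours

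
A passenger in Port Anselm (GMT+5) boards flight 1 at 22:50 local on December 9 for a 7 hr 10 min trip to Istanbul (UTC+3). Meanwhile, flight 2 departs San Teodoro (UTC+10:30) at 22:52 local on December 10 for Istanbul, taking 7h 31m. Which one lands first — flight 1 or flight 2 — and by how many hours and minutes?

Flight 1 in UTC: 22:50 − 5:00 = 17:50 on Dec 9.
+7 hours 10 minutes → arrive 01:00 UTC on Dec 10.
Flight 2 in UTC: 22:52 − 10:30 = 12:22 on Dec 10.
+7 hours 31 minutes → arrive 19:53 UTC on Dec 10.
Flight 1 lands earlier by 18 hours 53 minutes.

the first, by 18 hours 53 minutes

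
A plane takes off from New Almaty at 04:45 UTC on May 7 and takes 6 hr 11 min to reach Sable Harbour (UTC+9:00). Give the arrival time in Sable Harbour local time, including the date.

19:56 on May 7

Departure is given in UTC: 04:45 on May 7.
Add 6 hours 11 minutes → 10:56 UTC.
Sable Harbour is UTC+9:00: 10:56 + 9:00 = 19:56 on May 7.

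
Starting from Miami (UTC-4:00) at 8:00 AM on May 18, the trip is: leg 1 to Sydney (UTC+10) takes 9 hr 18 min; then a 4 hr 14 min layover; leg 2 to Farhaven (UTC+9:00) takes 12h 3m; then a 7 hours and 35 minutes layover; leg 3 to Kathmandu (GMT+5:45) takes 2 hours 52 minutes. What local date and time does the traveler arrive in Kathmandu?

Convert departure to UTC: 8:00 AM + 4:00 = 12:00 PM UTC on May 18.
Add 9 hours and 18 minutes leg 1 → 9:18 PM UTC.
Add 4 hours and 14 minutes layover in Sydney → 1:32 AM UTC (May 19).
Add 12 hours and 3 minutes leg 2 → 1:35 PM UTC.
Add 7 hours 35 minutes layover in Farhaven → 9:10 PM UTC.
Add 2 hours and 52 minutes leg 3 → 12:02 AM UTC (May 20).
Kathmandu is UTC+5:45, so local arrival = 12:02 AM + 5:45 = 5:47 AM on May 20.

5:47 AM on May 20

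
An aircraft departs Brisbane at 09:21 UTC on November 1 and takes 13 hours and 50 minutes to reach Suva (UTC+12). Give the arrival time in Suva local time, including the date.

Departure is given in UTC: 09:21 on Nov 1.
Add 13 hours 50 minutes → 23:11 UTC.
Suva is UTC+12:00: 23:11 + 12:00 = 11:11 on Nov 2.

11:11 on Nov 2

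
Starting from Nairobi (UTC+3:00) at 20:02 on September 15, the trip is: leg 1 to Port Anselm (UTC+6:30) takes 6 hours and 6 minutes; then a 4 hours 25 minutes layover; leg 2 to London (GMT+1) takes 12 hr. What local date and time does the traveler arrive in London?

16:33 on September 16

Convert departure to UTC: 20:02 − 3:00 = 17:02 UTC on Sep 15.
Add 6 hours and 6 minutes leg 1 → 23:08 UTC.
Add 4 hours 25 minutes layover in Port Anselm → 03:33 UTC (Sep 16).
Add 12 hours leg 2 → 15:33 UTC.
London is UTC+1:00, so local arrival = 15:33 + 1:00 = 16:33 on Sep 16.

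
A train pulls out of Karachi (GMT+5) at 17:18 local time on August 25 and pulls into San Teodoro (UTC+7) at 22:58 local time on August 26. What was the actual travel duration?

Departure in UTC: 17:18 − 5:00 = 12:18 on Aug 25.
Arrival in UTC: 22:58 − 7:00 = 15:58 on Aug 26.
Elapsed = 15:58 − 12:18 (+1 day) = 27 hours 40 minutes.

27 hours 40 minutes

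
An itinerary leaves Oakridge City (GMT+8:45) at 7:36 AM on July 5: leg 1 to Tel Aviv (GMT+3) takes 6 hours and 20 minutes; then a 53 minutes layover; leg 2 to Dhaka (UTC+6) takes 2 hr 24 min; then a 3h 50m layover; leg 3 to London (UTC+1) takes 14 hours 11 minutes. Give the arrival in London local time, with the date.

3:29 AM on July 6

Convert departure to UTC: 7:36 AM − 8:45 = 10:51 PM UTC on Jul 4.
Add 6 hours 20 minutes leg 1 → 5:11 AM UTC (Jul 5).
Add 53 minutes layover in Tel Aviv → 6:04 AM UTC.
Add 2 hours 24 minutes leg 2 → 8:28 AM UTC.
Add 3 hours 50 minutes layover in Dhaka → 12:18 PM UTC.
Add 14 hours 11 minutes leg 3 → 2:29 AM UTC (Jul 6).
London is UTC+1:00, so local arrival = 2:29 AM + 1:00 = 3:29 AM on Jul 6.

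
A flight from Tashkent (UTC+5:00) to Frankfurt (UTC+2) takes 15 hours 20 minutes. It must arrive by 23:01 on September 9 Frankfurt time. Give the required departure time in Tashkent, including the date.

Target arrival in UTC: 23:01 − 2:00 = 21:01 on Sep 9.
Subtract 15 hours 20 minutes → departure 05:41 UTC on Sep 9.
Tashkent is UTC+5:00: 05:41 + 5:00 = 10:41 on Sep 9.

10:41 on Sep 9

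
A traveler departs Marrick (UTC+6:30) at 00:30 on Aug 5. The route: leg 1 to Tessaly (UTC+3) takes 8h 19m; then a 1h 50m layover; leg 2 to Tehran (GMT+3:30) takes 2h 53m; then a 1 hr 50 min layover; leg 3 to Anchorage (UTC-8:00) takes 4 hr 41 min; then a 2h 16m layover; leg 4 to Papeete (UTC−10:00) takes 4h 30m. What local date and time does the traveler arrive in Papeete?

Convert departure to UTC: 00:30 − 6:30 = 18:00 UTC on Aug 4.
Add 8 hours 19 minutes leg 1 → 02:19 UTC (Aug 5).
Add 1 hour 50 minutes layover in Tessaly → 04:09 UTC.
Add 2 hours and 53 minutes leg 2 → 07:02 UTC.
Add 1 hour 50 minutes layover in Tehran → 08:52 UTC.
Add 4 hours 41 minutes leg 3 → 13:33 UTC.
Add 2 hours and 16 minutes layover in Anchorage → 15:49 UTC.
Add 4 hours 30 minutes leg 4 → 20:19 UTC.
Papeete is UTC−10:00, so local arrival = 20:19 − 10:00 = 10:19 on Aug 5.

10:19 on August 5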